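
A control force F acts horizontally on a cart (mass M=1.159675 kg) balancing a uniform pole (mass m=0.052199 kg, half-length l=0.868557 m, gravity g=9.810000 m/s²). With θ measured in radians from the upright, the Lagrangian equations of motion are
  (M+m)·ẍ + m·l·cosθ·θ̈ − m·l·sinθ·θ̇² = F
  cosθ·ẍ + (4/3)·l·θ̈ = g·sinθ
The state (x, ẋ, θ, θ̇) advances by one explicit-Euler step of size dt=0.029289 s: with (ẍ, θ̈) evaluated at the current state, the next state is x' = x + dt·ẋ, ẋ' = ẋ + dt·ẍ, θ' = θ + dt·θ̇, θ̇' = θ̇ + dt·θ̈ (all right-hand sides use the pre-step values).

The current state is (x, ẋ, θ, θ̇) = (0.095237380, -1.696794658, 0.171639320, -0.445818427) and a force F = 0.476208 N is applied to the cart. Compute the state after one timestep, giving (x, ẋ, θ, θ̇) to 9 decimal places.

sinθ=0.170797810, cosθ=0.985306099
temp = (F + m·l·θ̇²·sinθ)/(M+m) = (0.476208 + 0.001539072)/1.211874 = 0.394221736
θ̈ = (g·sinθ − cosθ·temp)/(l·(4/3 − m·cos²θ/(M+m))) = 1.147395147
ẍ = temp − m·l·θ̈·cosθ/(M+m) = 0.351926912
Euler: x'=0.095237380+0.029289·-1.696794658=0.045539961, ẋ'=-1.696794658+0.029289·0.351926912=-1.686487071
       θ'=0.171639320+0.029289·-0.445818427=0.158581744, θ̇'=-0.445818427+0.029289·1.147395147=-0.412212371

(0.045539961, -1.686487071, 0.158581744, -0.412212371)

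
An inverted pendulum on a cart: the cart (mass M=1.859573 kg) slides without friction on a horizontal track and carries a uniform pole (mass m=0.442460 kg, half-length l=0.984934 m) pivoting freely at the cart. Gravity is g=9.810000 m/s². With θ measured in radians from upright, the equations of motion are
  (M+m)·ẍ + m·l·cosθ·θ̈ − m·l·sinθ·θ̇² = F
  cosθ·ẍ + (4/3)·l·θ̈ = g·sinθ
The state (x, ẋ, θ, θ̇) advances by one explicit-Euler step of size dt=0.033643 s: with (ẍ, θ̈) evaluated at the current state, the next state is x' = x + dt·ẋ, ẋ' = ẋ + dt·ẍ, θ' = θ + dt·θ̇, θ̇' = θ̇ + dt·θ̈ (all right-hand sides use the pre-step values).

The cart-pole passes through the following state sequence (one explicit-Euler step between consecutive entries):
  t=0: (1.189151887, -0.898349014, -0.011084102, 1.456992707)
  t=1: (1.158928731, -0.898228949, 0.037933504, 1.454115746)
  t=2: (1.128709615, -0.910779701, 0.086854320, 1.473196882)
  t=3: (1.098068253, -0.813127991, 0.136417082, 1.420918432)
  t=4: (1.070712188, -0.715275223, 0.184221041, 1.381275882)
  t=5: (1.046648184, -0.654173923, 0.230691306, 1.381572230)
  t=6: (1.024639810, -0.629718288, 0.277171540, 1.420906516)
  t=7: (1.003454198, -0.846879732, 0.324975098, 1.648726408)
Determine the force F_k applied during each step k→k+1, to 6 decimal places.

F_0 = -0.018795 N
F_1 = -0.646746 N
F_2 = 5.925170 N
F_3 = 6.067211 N
F_4 = 4.032342 N
F_5 = 1.979207 N
F_6 = -12.261674 N

step 0→1:
  ẍ = (ẋ'−ẋ)/dt = (-0.898228949−-0.898349014)/0.033643 = 0.003569
  θ̈ = (θ̇'−θ̇)/dt = (1.454115746−1.456992707)/0.033643 = -0.085514
  sinθ=-0.011084, cosθ=0.999939
  F = (M+m)·ẍ + m·l·cosθ·θ̈ − m·l·sinθ·θ̇² = 0.008216 + -0.037264 − -0.010254 = -0.018795
step 1→2:
  ẍ = (ẋ'−ẋ)/dt = (-0.910779701−-0.898228949)/0.033643 = -0.373057
  θ̈ = (θ̇'−θ̇)/dt = (1.473196882−1.454115746)/0.033643 = 0.567165
  sinθ=0.037924, cosθ=0.999281
  F = (M+m)·ẍ + m·l·cosθ·θ̈ − m·l·sinθ·θ̇² = -0.858789 + 0.246989 − 0.034946 = -0.646746
step 2→3:
  ẍ = (ẋ'−ẋ)/dt = (-0.813127991−-0.910779701)/0.033643 = 2.902586
  θ̈ = (θ̇'−θ̇)/dt = (1.420918432−1.473196882)/0.033643 = -1.553918
  sinθ=0.086745, cosθ=0.996231
  F = (M+m)·ẍ + m·l·cosθ·θ̈ − m·l·sinθ·θ̇² = 6.681849 + -0.674635 − 0.082044 = 5.925170
step 3→4:
  ẍ = (ẋ'−ẋ)/dt = (-0.715275223−-0.813127991)/0.033643 = 2.908562
  θ̈ = (θ̇'−θ̇)/dt = (1.381275882−1.420918432)/0.033643 = -1.178330
  sinθ=0.135994, cosθ=0.990710
  F = (M+m)·ẍ + m·l·cosθ·θ̈ − m·l·sinθ·θ̇² = 6.695607 + -0.508738 − 0.119658 = 6.067211
step 4→5:
  ẍ = (ẋ'−ẋ)/dt = (-0.654173923−-0.715275223)/0.033643 = 1.816167
  θ̈ = (θ̇'−θ̇)/dt = (1.381572230−1.381275882)/0.033643 = 0.008809
  sinθ=0.183181, cosθ=0.983079
  F = (M+m)·ẍ + m·l·cosθ·θ̈ − m·l·sinθ·θ̇² = 4.180876 + 0.003774 − 0.152308 = 4.032342
step 5→6:
  ẍ = (ẋ'−ẋ)/dt = (-0.629718288−-0.654173923)/0.033643 = 0.726916
  θ̈ = (θ̇'−θ̇)/dt = (1.420906516−1.381572230)/0.033643 = 1.169167
  sinθ=0.228651, cosθ=0.973509
  F = (M+m)·ẍ + m·l·cosθ·θ̈ − m·l·sinθ·θ̇² = 1.673385 + 0.496018 − 0.190196 = 1.979207
step 6→7:
  ẍ = (ẋ'−ẋ)/dt = (-0.846879732−-0.629718288)/0.033643 = -6.454878
  θ̈ = (θ̇'−θ̇)/dt = (1.648726408−1.420906516)/0.033643 = 6.771688
  sinθ=0.273636, cosθ=0.961833
  F = (M+m)·ẍ + m·l·cosθ·θ̈ − m·l·sinθ·θ̇² = -14.859341 + 2.838428 − 0.240761 = -12.261674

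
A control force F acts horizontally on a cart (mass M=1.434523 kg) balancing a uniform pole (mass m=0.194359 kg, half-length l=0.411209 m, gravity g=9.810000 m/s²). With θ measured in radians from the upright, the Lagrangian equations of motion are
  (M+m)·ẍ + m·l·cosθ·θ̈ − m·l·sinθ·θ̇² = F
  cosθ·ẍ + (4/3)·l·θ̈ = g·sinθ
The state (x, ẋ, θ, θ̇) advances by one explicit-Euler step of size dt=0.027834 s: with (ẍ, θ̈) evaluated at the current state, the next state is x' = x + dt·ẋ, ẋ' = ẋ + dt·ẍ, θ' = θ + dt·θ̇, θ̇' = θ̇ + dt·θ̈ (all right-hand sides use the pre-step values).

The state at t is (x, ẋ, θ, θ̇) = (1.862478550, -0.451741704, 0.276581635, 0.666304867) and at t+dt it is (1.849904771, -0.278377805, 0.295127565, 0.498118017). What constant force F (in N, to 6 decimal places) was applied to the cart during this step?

ẍ = (ẋ'−ẋ)/dt = (-0.278377805−-0.451741704)/0.027834 = 6.228494
θ̈ = (θ̇'−θ̇)/dt = (0.498118017−0.666304867)/0.027834 = -6.042497
sinθ=0.273069, cosθ=0.961995
F = (M+m)·ẍ + m·l·cosθ·θ̈ − m·l·sinθ·θ̇² = 10.145482 + -0.464575 − 0.009689 = 9.671217

F = 9.671217 N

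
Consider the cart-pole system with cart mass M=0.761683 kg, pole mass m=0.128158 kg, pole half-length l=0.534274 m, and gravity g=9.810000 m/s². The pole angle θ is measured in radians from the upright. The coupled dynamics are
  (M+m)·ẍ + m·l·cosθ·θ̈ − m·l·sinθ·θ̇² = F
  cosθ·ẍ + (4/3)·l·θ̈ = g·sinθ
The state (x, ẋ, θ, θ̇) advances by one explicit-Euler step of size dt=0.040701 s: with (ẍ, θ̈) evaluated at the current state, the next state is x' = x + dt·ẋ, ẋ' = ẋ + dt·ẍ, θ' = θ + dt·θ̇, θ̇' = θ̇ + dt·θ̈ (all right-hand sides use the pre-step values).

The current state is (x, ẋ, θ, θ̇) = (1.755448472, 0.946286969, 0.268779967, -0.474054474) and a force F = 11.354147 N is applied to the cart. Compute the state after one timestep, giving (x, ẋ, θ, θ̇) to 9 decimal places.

sinθ=0.265555406, cosθ=0.964095600
temp = (F + m·l·θ̇²·sinθ)/(M+m) = (11.354147 + 0.004086217)/0.889841 = 12.764340165
θ̈ = (g·sinθ − cosθ·temp)/(l·(4/3 − m·cos²θ/(M+m))) = -15.137772244
ẍ = temp − m·l·θ̈·cosθ/(M+m) = 13.887339287
Euler: x'=1.755448472+0.040701·0.946286969=1.793963298, ẋ'=0.946286969+0.040701·13.887339287=1.511515565
       θ'=0.268779967+0.040701·-0.474054474=0.249485476, θ̇'=-0.474054474+0.040701·-15.137772244=-1.090176942

(1.793963298, 1.511515565, 0.249485476, -1.090176942)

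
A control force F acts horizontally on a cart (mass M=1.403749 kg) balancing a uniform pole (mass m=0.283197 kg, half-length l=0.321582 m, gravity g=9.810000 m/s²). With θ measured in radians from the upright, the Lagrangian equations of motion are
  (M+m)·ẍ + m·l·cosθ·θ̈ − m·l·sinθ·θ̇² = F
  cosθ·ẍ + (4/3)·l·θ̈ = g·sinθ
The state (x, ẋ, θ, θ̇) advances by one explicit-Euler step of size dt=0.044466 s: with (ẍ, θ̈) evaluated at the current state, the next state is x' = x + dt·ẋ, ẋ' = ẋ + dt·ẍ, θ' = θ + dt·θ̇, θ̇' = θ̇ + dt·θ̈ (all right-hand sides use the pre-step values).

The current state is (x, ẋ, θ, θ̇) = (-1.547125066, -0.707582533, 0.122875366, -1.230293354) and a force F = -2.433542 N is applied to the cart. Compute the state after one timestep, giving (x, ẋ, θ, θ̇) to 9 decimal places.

sinθ=0.122566397, cosθ=0.992460316
temp = (F + m·l·θ̇²·sinθ)/(M+m) = (-2.433542 + 0.016895426)/1.686946 = -1.432557162
θ̈ = (g·sinθ − cosθ·temp)/(l·(4/3 − m·cos²θ/(M+m))) = 6.986485059
ẍ = temp − m·l·θ̈·cosθ/(M+m) = -1.806884102
Euler: x'=-1.547125066+0.044466·-0.707582533=-1.578588431, ẋ'=-0.707582533+0.044466·-1.806884102=-0.787927441
       θ'=0.122875366+0.044466·-1.230293354=0.068169142, θ̇'=-1.230293354+0.044466·6.986485059=-0.919632309

(-1.578588431, -0.787927441, 0.068169142, -0.919632309)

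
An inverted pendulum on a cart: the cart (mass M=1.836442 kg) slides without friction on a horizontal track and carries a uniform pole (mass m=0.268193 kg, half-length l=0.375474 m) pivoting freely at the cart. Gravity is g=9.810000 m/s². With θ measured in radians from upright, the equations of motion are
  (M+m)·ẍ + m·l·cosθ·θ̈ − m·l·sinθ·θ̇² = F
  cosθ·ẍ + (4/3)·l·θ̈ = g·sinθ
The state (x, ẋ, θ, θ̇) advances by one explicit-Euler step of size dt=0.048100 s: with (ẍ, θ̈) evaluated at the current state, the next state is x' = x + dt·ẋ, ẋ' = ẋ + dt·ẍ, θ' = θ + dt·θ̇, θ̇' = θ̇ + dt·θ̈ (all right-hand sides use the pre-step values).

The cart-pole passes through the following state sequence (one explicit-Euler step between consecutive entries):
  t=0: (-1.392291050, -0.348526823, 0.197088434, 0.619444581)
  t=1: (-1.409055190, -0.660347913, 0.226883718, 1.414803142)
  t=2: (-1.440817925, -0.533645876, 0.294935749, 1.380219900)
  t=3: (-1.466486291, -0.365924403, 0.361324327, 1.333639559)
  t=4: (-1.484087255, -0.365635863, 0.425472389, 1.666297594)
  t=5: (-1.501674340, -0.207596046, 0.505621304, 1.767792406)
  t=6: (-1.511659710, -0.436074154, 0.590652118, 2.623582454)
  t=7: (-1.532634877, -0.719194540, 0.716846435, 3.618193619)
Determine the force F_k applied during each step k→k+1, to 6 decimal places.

F_0 = -12.018541 N
F_1 = 5.428012 N
F_2 = 7.189652 N
F_3 = 0.600775 N
F_4 = 6.993232 N
F_5 = -8.582121 N
F_6 = -11.044574 N

step 0→1:
  ẍ = (ẋ'−ẋ)/dt = (-0.660347913−-0.348526823)/0.048100 = -6.482767
  θ̈ = (θ̇'−θ̇)/dt = (1.414803142−0.619444581)/0.048100 = 16.535521
  sinθ=0.195815, cosθ=0.980641
  F = (M+m)·ẍ + m·l·cosθ·θ̈ − m·l·sinθ·θ̇² = -13.643858 + 1.632883 − 0.007566 = -12.018541
step 1→2:
  ẍ = (ẋ'−ẋ)/dt = (-0.533645876−-0.660347913)/0.048100 = 2.634138
  θ̈ = (θ̇'−θ̇)/dt = (1.380219900−1.414803142)/0.048100 = -0.718986
  sinθ=0.224942, cosθ=0.974372
  F = (M+m)·ẍ + m·l·cosθ·θ̈ − m·l·sinθ·θ̇² = 5.543899 + -0.070546 − 0.045341 = 5.428012
step 2→3:
  ẍ = (ẋ'−ẋ)/dt = (-0.365924403−-0.533645876)/0.048100 = 3.486933
  θ̈ = (θ̇'−θ̇)/dt = (1.333639559−1.380219900)/0.048100 = -0.968406
  sinθ=0.290678, cosθ=0.956821
  F = (M+m)·ẍ + m·l·cosθ·θ̈ − m·l·sinθ·θ̇² = 7.338721 + -0.093307 − 0.055762 = 7.189652
step 3→4:
  ẍ = (ẋ'−ẋ)/dt = (-0.365635863−-0.365924403)/0.048100 = 0.005999
  θ̈ = (θ̇'−θ̇)/dt = (1.666297594−1.333639559)/0.048100 = 6.915967
  sinθ=0.353513, cosθ=0.935429
  F = (M+m)·ẍ + m·l·cosθ·θ̈ − m·l·sinθ·θ̇² = 0.012625 + 0.651465 − 0.063316 = 0.600775
step 4→5:
  ẍ = (ẋ'−ẋ)/dt = (-0.207596046−-0.365635863)/0.048100 = 3.285651
  θ̈ = (θ̇'−θ̇)/dt = (1.767792406−1.666297594)/0.048100 = 2.110079
  sinθ=0.412751, cosθ=0.910844
  F = (M+m)·ẍ + m·l·cosθ·θ̈ − m·l·sinθ·θ̇² = 6.915096 + 0.193540 − 0.115404 = 6.993232
step 5→6:
  ẍ = (ẋ'−ẋ)/dt = (-0.436074154−-0.207596046)/0.048100 = -4.750065
  θ̈ = (θ̇'−θ̇)/dt = (2.623582454−1.767792406)/0.048100 = 17.791893
  sinθ=0.484351, cosθ=0.874874
  F = (M+m)·ẍ + m·l·cosθ·θ̈ − m·l·sinθ·θ̇² = -9.997152 + 1.567454 − 0.152423 = -8.582121
step 6→7:
  ẍ = (ẋ'−ẋ)/dt = (-0.719194540−-0.436074154)/0.048100 = -5.886079
  θ̈ = (θ̇'−θ̇)/dt = (3.618193619−2.623582454)/0.048100 = 20.677987
  sinθ=0.556903, cosθ=0.830578
  F = (M+m)·ẍ + m·l·cosθ·θ̈ − m·l·sinθ·θ̇² = -12.388047 + 1.729481 − 0.386008 = -11.044574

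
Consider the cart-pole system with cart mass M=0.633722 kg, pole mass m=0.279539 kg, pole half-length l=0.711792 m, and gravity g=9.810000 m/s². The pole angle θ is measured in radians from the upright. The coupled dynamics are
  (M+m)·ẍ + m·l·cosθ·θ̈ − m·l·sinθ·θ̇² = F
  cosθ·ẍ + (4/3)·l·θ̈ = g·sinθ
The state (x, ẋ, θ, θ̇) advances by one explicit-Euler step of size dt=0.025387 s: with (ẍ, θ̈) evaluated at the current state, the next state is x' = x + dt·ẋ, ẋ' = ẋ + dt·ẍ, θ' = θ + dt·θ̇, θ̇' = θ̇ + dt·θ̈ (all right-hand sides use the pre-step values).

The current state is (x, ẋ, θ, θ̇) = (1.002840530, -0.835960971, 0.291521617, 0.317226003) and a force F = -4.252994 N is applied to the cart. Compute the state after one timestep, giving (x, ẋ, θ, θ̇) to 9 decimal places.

(0.981617989, -1.005462920, 0.299575034, 0.563711673)

sinθ=0.287409974, cosθ=0.957807657
temp = (F + m·l·θ̇²·sinθ)/(M+m) = (-4.252994 + 0.005754862)/0.913261 = -4.650630146
θ̈ = (g·sinθ − cosθ·temp)/(l·(4/3 − m·cos²θ/(M+m))) = 9.709129475
ẍ = temp − m·l·θ̈·cosθ/(M+m) = -6.676722301
Euler: x'=1.002840530+0.025387·-0.835960971=0.981617989, ẋ'=-0.835960971+0.025387·-6.676722301=-1.005462920
       θ'=0.291521617+0.025387·0.317226003=0.299575034, θ̇'=0.317226003+0.025387·9.709129475=0.563711673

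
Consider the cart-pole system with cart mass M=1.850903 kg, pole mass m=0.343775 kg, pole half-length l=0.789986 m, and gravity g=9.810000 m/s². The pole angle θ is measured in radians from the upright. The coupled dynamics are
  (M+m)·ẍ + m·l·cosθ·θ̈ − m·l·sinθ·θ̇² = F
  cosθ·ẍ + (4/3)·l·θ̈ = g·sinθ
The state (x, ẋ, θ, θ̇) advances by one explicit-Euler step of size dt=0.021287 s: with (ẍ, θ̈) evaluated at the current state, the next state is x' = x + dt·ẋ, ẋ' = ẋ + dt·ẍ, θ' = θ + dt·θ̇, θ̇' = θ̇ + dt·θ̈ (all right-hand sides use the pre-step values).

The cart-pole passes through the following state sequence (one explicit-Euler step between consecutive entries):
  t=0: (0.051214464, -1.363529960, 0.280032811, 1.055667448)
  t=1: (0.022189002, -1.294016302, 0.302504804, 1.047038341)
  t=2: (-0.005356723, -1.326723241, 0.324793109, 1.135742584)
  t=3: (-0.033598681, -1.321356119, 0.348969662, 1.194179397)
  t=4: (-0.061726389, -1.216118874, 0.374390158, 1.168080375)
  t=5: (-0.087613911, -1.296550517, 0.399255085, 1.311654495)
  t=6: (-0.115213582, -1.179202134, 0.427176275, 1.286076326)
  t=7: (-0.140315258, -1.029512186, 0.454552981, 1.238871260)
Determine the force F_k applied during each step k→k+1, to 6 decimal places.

step 0→1:
  ẍ = (ẋ'−ẋ)/dt = (-1.294016302−-1.363529960)/0.021287 = 3.265545
  θ̈ = (θ̇'−θ̇)/dt = (1.047038341−1.055667448)/0.021287 = -0.405370
  sinθ=0.276387, cosθ=0.961046
  F = (M+m)·ẍ + m·l·cosθ·θ̈ − m·l·sinθ·θ̇² = 7.166820 + -0.105801 − 0.083650 = 6.977369
step 1→2:
  ẍ = (ẋ'−ẋ)/dt = (-1.326723241−-1.294016302)/0.021287 = -1.536475
  θ̈ = (θ̇'−θ̇)/dt = (1.135742584−1.047038341)/0.021287 = 4.167062
  sinθ=0.297912, cosθ=0.954593
  F = (M+m)·ẍ + m·l·cosθ·θ̈ − m·l·sinθ·θ̇² = -3.372067 + 1.080294 − 0.088697 = -2.380470
step 2→3:
  ẍ = (ẋ'−ẋ)/dt = (-1.321356119−-1.326723241)/0.021287 = 0.252131
  θ̈ = (θ̇'−θ̇)/dt = (1.194179397−1.135742584)/0.021287 = 2.745188
  sinθ=0.319113, cosθ=0.947717
  F = (M+m)·ẍ + m·l·cosθ·θ̈ − m·l·sinθ·θ̇² = 0.553347 + 0.706552 − 0.111789 = 1.148111
step 3→4:
  ẍ = (ẋ'−ẋ)/dt = (-1.216118874−-1.321356119)/0.021287 = 4.943733
  θ̈ = (θ̇'−θ̇)/dt = (1.168080375−1.194179397)/0.021287 = -1.226055
  sinθ=0.341930, cosθ=0.939726
  F = (M+m)·ẍ + m·l·cosθ·θ̈ − m·l·sinθ·θ̇² = 10.849902 + -0.312899 − 0.132425 = 10.404578
step 4→5:
  ẍ = (ẋ'−ẋ)/dt = (-1.296550517−-1.216118874)/0.021287 = -3.778440
  θ̈ = (θ̇'−θ̇)/dt = (1.311654495−1.168080375)/0.021287 = 6.744686
  sinθ=0.365705, cosθ=0.930731
  F = (M+m)·ẍ + m·l·cosθ·θ̈ − m·l·sinθ·θ̇² = -8.292458 + 1.704824 − 0.135510 = -6.723144
step 5→6:
  ẍ = (ẋ'−ẋ)/dt = (-1.179202134−-1.296550517)/0.021287 = 5.512678
  θ̈ = (θ̇'−θ̇)/dt = (1.286076326−1.311654495)/0.021287 = -1.201586
  sinθ=0.388732, cosθ=0.921351
  F = (M+m)·ẍ + m·l·cosθ·θ̈ − m·l·sinθ·θ̇² = 12.098554 + -0.300659 − 0.181628 = 11.616267
step 6→7:
  ẍ = (ẋ'−ẋ)/dt = (-1.029512186−-1.179202134)/0.021287 = 7.031989
  θ̈ = (θ̇'−θ̇)/dt = (1.238871260−1.286076326)/0.021287 = -2.217554
  sinθ=0.414302, cosθ=0.910139
  F = (M+m)·ẍ + m·l·cosθ·θ̈ − m·l·sinθ·θ̇² = 15.432951 + -0.548120 − 0.186099 = 14.698732

F_0 = 6.977369 N
F_1 = -2.380470 N
F_2 = 1.148111 N
F_3 = 10.404578 N
F_4 = -6.723144 N
F_5 = 11.616267 N
F_6 = 14.698732 N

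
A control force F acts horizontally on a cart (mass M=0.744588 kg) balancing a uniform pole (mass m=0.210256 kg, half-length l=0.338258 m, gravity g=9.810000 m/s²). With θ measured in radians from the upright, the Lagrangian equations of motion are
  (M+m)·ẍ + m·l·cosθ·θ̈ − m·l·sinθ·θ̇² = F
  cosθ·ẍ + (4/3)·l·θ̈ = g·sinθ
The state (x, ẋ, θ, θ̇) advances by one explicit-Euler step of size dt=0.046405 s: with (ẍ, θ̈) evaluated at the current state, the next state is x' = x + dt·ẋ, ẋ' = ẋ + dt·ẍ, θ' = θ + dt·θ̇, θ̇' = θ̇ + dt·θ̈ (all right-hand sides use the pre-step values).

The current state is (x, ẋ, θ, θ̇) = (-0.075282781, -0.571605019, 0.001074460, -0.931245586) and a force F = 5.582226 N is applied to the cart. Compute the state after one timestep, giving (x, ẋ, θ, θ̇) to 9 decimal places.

sinθ=0.001074460, cosθ=0.999999423
temp = (F + m·l·θ̇²·sinθ)/(M+m) = (5.582226 + 0.000066270)/0.954844 = 5.846287215
θ̈ = (g·sinθ − cosθ·temp)/(l·(4/3 − m·cos²θ/(M+m))) = -15.498888634
ẍ = temp − m·l·θ̈·cosθ/(M+m) = 7.000708587
Euler: x'=-0.075282781+0.046405·-0.571605019=-0.101808112, ẋ'=-0.571605019+0.046405·7.000708587=-0.246737137
       θ'=0.001074460+0.046405·-0.931245586=-0.042139991, θ̇'=-0.931245586+0.046405·-15.498888634=-1.650471513

(-0.101808112, -0.246737137, -0.042139991, -1.650471513)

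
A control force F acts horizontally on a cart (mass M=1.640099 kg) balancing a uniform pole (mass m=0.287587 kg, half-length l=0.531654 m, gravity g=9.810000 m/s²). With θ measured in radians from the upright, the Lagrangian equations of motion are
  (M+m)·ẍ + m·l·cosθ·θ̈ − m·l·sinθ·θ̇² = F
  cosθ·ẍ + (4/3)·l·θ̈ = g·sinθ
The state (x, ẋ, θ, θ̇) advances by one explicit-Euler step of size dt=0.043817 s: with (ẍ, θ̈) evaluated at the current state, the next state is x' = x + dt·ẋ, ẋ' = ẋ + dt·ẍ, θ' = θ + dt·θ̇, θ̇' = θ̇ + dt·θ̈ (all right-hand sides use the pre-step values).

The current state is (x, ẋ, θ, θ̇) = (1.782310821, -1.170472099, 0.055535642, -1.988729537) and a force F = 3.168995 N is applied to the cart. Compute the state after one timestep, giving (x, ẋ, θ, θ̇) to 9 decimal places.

(1.731024245, -1.091537416, -0.031604520, -2.066252069)

sinθ=0.055507099, cosθ=0.998458293
temp = (F + m·l·θ̇²·sinθ)/(M+m) = (3.168995 + 0.033565901)/1.927686 = 1.661349878
θ̈ = (g·sinθ − cosθ·temp)/(l·(4/3 − m·cos²θ/(M+m))) = -1.769234129
ẍ = temp − m·l·θ̈·cosθ/(M+m) = 1.801462507
Euler: x'=1.782310821+0.043817·-1.170472099=1.731024245, ẋ'=-1.170472099+0.043817·1.801462507=-1.091537416
       θ'=0.055535642+0.043817·-1.988729537=-0.031604520, θ̇'=-1.988729537+0.043817·-1.769234129=-2.066252069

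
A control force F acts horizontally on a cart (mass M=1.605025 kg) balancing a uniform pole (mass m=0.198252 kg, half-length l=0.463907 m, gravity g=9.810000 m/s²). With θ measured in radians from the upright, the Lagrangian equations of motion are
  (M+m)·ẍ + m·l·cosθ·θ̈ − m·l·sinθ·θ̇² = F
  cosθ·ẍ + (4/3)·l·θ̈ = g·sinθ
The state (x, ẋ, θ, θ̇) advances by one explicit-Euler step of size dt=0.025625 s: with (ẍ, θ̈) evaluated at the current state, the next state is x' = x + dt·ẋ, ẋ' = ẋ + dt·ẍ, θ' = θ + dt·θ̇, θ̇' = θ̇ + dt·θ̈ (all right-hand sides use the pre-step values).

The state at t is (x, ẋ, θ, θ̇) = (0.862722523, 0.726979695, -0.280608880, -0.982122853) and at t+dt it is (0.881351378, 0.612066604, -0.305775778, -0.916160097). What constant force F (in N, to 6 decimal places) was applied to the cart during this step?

ẍ = (ẋ'−ẋ)/dt = (0.612066604−0.726979695)/0.025625 = -4.484413
θ̈ = (θ̇'−θ̇)/dt = (-0.916160097−-0.982122853)/0.025625 = 2.574156
sinθ=-0.276941, cosθ=0.960887
F = (M+m)·ẍ + m·l·cosθ·θ̈ − m·l·sinθ·θ̇² = -8.086639 + 0.227487 − -0.024568 = -7.834585

F = -7.834585 N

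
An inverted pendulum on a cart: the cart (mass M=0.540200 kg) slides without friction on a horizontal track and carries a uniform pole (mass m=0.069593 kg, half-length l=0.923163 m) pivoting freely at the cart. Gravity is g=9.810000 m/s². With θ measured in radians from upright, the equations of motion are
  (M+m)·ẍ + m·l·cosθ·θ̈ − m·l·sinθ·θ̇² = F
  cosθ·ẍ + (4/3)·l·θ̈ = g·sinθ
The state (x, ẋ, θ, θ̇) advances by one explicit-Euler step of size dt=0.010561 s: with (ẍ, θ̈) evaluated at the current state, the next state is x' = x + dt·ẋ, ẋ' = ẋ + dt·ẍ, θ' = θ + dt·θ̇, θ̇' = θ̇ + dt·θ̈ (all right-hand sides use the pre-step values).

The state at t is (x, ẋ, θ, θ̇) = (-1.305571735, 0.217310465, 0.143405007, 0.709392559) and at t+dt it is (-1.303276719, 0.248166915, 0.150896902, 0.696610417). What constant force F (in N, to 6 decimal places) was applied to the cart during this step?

ẍ = (ẋ'−ẋ)/dt = (0.248166915−0.217310465)/0.010561 = 2.921736
θ̈ = (θ̇'−θ̇)/dt = (0.696610417−0.709392559)/0.010561 = -1.210316
sinθ=0.142914, cosθ=0.989735
F = (M+m)·ẍ + m·l·cosθ·θ̈ − m·l·sinθ·θ̇² = 1.781654 + -0.076959 − 0.004621 = 1.700074

F = 1.700074 N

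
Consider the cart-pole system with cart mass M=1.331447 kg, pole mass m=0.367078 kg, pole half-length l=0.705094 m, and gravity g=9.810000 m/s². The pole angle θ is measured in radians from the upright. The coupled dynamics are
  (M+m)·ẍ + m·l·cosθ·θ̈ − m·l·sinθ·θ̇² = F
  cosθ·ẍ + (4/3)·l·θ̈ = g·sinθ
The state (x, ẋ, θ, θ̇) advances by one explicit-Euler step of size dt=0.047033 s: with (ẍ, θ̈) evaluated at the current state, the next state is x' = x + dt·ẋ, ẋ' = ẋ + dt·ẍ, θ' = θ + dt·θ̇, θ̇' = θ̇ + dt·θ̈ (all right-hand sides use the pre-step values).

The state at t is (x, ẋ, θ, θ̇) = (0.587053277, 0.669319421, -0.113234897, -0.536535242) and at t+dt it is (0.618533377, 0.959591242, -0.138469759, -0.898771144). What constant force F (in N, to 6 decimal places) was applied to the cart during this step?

ẍ = (ẋ'−ẋ)/dt = (0.959591242−0.669319421)/0.047033 = 6.171663
θ̈ = (θ̇'−θ̇)/dt = (-0.898771144−-0.536535242)/0.047033 = -7.701739
sinθ=-0.112993, cosθ=0.993596
F = (M+m)·ẍ + m·l·cosθ·θ̈ − m·l·sinθ·θ̇² = 10.482724 + -1.980633 − -0.008419 = 8.510510

F = 8.510510 N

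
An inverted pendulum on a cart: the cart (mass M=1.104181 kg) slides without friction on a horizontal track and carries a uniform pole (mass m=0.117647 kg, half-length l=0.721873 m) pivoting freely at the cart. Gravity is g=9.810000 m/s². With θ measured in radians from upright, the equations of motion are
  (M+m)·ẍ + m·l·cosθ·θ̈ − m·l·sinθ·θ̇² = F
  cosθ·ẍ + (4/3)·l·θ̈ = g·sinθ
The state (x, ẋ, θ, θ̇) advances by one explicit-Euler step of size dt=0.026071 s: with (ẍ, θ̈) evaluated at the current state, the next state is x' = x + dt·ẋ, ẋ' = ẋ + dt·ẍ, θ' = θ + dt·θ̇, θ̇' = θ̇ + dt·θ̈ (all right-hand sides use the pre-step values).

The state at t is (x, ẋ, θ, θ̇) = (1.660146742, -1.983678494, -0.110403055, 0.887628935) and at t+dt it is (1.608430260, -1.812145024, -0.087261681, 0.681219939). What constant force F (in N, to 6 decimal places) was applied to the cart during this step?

ẍ = (ẋ'−ẋ)/dt = (-1.812145024−-1.983678494)/0.026071 = 6.579474
θ̈ = (θ̇'−θ̇)/dt = (0.681219939−0.887628935)/0.026071 = -7.917188
sinθ=-0.110179, cosθ=0.993912
F = (M+m)·ẍ + m·l·cosθ·θ̈ − m·l·sinθ·θ̇² = 8.038986 + -0.668283 − -0.007372 = 7.378075

F = 7.378075 N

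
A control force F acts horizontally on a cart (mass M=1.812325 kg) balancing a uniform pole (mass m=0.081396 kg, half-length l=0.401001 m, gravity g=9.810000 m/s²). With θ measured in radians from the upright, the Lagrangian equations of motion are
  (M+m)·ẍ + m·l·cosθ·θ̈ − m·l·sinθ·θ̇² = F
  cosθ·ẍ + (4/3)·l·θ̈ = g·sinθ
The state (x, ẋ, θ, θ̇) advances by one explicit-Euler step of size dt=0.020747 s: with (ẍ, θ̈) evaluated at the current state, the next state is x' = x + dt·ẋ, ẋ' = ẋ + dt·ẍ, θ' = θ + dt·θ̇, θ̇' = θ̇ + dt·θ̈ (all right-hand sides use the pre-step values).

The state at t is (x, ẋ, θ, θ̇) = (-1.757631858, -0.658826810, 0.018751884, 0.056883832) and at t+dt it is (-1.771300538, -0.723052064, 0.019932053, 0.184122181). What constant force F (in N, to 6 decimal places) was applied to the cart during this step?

ẍ = (ẋ'−ẋ)/dt = (-0.723052064−-0.658826810)/0.020747 = -3.095641
θ̈ = (θ̇'−θ̇)/dt = (0.184122181−0.056883832)/0.020747 = 6.132855
sinθ=0.018751, cosθ=0.999824
F = (M+m)·ẍ + m·l·cosθ·θ̈ − m·l·sinθ·θ̇² = -5.862279 + 0.200140 − 0.000002 = -5.662141

F = -5.662141 N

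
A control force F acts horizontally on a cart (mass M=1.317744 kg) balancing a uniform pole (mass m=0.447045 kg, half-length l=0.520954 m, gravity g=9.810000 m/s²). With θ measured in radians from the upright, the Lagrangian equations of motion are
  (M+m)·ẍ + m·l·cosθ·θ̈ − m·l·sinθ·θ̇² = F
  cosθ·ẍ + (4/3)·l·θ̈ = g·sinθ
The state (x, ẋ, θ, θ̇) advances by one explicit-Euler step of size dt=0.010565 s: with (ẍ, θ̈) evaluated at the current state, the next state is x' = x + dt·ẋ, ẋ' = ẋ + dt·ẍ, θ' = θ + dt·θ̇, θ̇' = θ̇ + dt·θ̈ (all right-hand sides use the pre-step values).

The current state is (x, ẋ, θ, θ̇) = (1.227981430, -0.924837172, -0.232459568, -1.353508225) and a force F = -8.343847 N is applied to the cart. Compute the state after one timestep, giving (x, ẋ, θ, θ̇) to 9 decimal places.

(1.218210525, -0.981080650, -0.246759382, -1.309088245)

sinθ=-0.230371630, cosθ=0.973102724
temp = (F + m·l·θ̇²·sinθ)/(M+m) = (-8.343847 + -0.098288207)/1.764789 = -4.783651307
θ̈ = (g·sinθ − cosθ·temp)/(l·(4/3 − m·cos²θ/(M+m))) = 4.204446796
ẍ = temp − m·l·θ̈·cosθ/(M+m) = -5.323566291
Euler: x'=1.227981430+0.010565·-0.924837172=1.218210525, ẋ'=-0.924837172+0.010565·-5.323566291=-0.981080650
       θ'=-0.232459568+0.010565·-1.353508225=-0.246759382, θ̇'=-1.353508225+0.010565·4.204446796=-1.309088245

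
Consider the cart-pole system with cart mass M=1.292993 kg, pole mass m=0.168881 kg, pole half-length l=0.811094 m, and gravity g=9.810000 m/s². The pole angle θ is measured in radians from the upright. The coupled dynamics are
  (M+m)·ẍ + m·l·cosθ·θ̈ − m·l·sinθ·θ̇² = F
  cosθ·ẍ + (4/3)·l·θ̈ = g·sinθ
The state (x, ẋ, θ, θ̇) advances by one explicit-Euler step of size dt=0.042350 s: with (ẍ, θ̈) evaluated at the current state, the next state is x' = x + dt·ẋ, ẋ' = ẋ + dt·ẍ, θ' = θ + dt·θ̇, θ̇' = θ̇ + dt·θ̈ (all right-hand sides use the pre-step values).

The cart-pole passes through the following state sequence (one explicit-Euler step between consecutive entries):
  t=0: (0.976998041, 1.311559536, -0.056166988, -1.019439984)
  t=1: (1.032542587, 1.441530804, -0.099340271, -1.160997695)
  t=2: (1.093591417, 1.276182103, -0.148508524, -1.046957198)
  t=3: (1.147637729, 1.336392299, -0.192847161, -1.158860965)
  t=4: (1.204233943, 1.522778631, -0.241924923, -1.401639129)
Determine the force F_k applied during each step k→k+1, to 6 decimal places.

step 0→1:
  ẍ = (ẋ'−ẋ)/dt = (1.441530804−1.311559536)/0.042350 = 3.068979
  θ̈ = (θ̇'−θ̇)/dt = (-1.160997695−-1.019439984)/0.042350 = -3.342567
  sinθ=-0.056137, cosθ=0.998423
  F = (M+m)·ẍ + m·l·cosθ·θ̈ − m·l·sinθ·θ̇² = 4.486461 + -0.457137 − -0.007991 = 4.037315
step 1→2:
  ẍ = (ẋ'−ẋ)/dt = (1.276182103−1.441530804)/0.042350 = -3.904338
  θ̈ = (θ̇'−θ̇)/dt = (-1.046957198−-1.160997695)/0.042350 = 2.692810
  sinθ=-0.099177, cosθ=0.995070
  F = (M+m)·ẍ + m·l·cosθ·θ̈ − m·l·sinθ·θ̇² = -5.707650 + 0.367038 − -0.018312 = -5.322300
step 2→3:
  ẍ = (ẋ'−ẋ)/dt = (1.336392299−1.276182103)/0.042350 = 1.421728
  θ̈ = (θ̇'−θ̇)/dt = (-1.158860965−-1.046957198)/0.042350 = -2.642356
  sinθ=-0.147963, cosθ=0.988993
  F = (M+m)·ẍ + m·l·cosθ·θ̈ − m·l·sinθ·θ̇² = 2.078388 + -0.357962 − -0.022216 = 1.742642
step 3→4:
  ẍ = (ẋ'−ẋ)/dt = (1.522778631−1.336392299)/0.042350 = 4.401094
  θ̈ = (θ̇'−θ̇)/dt = (-1.401639129−-1.158860965)/0.042350 = -5.732660
  sinθ=-0.191654, cosθ=0.981463
  F = (M+m)·ẍ + m·l·cosθ·θ̈ − m·l·sinθ·θ̇² = 6.433845 + -0.770694 − -0.035256 = 5.698407

F_0 = 4.037315 N
F_1 = -5.322300 N
F_2 = 1.742642 N
F_3 = 5.698407 N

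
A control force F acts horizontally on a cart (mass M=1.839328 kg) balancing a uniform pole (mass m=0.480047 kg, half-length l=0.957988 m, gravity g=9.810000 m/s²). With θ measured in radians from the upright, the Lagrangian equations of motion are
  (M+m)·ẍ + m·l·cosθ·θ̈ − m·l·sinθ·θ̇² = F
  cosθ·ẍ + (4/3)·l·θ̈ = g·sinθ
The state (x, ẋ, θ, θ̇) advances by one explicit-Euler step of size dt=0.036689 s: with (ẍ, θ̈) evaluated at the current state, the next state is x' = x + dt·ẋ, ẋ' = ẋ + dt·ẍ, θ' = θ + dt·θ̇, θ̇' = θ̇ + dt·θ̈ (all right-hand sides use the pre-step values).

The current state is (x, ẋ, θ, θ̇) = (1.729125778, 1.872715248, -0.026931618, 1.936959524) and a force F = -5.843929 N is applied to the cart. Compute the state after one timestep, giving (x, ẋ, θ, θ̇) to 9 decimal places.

(1.797833828, 1.764211346, 0.044133490, 2.014287624)

sinθ=-0.026928362, cosθ=0.999637366
temp = (F + m·l·θ̇²·sinθ)/(M+m) = (-5.843929 + -0.046461675)/2.319375 = -2.539645670
θ̈ = (g·sinθ − cosθ·temp)/(l·(4/3 − m·cos²θ/(M+m))) = 2.107664435
ẍ = temp − m·l·θ̈·cosθ/(M+m) = -2.957396004
Euler: x'=1.729125778+0.036689·1.872715248=1.797833828, ẋ'=1.872715248+0.036689·-2.957396004=1.764211346
       θ'=-0.026931618+0.036689·1.936959524=0.044133490, θ̇'=1.936959524+0.036689·2.107664435=2.014287624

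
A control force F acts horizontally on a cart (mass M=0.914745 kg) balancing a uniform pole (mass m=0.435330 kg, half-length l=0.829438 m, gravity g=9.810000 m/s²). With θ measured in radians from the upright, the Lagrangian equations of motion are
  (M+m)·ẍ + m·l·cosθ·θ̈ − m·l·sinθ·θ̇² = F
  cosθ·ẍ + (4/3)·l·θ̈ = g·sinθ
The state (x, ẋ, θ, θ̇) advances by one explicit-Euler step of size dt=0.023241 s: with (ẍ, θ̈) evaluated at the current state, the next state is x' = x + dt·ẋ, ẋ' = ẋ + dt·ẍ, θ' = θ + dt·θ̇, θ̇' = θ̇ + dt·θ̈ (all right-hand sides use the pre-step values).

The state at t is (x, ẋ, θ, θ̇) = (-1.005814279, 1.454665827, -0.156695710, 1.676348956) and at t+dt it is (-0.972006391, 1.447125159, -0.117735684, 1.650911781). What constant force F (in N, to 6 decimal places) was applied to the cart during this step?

F = -0.670050 N

ẍ = (ẋ'−ẋ)/dt = (1.447125159−1.454665827)/0.023241 = -0.324455
θ̈ = (θ̇'−θ̇)/dt = (1.650911781−1.676348956)/0.023241 = -1.094496
sinθ=-0.156055, cosθ=0.987748
F = (M+m)·ẍ + m·l·cosθ·θ̈ − m·l·sinθ·θ̇² = -0.438039 + -0.390358 − -0.158347 = -0.670050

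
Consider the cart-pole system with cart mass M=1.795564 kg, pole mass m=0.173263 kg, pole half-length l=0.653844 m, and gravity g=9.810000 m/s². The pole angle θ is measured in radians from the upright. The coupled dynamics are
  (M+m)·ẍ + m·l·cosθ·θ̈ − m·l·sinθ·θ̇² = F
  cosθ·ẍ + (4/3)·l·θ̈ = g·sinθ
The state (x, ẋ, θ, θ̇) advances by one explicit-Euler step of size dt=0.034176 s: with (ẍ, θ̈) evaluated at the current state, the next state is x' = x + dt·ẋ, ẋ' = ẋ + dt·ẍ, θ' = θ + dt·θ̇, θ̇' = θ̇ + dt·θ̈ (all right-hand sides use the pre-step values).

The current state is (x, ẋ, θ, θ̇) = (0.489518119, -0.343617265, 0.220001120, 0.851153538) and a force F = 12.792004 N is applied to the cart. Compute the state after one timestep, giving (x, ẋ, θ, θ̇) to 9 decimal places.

(0.477774655, -0.111369428, 0.249090143, 0.675097147)

sinθ=0.218230716, cosθ=0.975897205
temp = (F + m·l·θ̇²·sinθ)/(M+m) = (12.792004 + 0.017910663)/1.968827 = 6.506368850
θ̈ = (g·sinθ − cosθ·temp)/(l·(4/3 − m·cos²θ/(M+m))) = -5.151462748
ẍ = temp − m·l·θ̈·cosθ/(M+m) = 6.795641286
Euler: x'=0.489518119+0.034176·-0.343617265=0.477774655, ẋ'=-0.343617265+0.034176·6.795641286=-0.111369428
       θ'=0.220001120+0.034176·0.851153538=0.249090143, θ̇'=0.851153538+0.034176·-5.151462748=0.675097147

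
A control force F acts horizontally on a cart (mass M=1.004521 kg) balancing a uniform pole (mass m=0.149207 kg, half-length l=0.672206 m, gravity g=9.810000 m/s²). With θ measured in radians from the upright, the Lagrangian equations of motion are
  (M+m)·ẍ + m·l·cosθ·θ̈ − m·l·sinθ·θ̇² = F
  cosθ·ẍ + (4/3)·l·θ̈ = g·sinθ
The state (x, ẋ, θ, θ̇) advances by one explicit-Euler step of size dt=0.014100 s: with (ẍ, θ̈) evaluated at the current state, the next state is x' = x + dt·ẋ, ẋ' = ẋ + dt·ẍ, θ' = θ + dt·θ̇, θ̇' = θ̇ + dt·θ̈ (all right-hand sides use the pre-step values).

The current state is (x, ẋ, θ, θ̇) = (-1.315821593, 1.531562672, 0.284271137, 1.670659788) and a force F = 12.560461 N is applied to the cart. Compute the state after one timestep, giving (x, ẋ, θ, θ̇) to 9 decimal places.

(-1.294226559, 1.697218930, 0.307827440, 1.536532775)

sinθ=0.280457915, cosθ=0.959866323
temp = (F + m·l·θ̇²·sinθ)/(M+m) = (12.560461 + 0.078511870)/1.153728 = 10.954898269
θ̈ = (g·sinθ − cosθ·temp)/(l·(4/3 − m·cos²θ/(M+m))) = -9.512554106
ẍ = temp − m·l·θ̈·cosθ/(M+m) = 11.748670762
Euler: x'=-1.315821593+0.014100·1.531562672=-1.294226559, ẋ'=1.531562672+0.014100·11.748670762=1.697218930
       θ'=0.284271137+0.014100·1.670659788=0.307827440, θ̇'=1.670659788+0.014100·-9.512554106=1.536532775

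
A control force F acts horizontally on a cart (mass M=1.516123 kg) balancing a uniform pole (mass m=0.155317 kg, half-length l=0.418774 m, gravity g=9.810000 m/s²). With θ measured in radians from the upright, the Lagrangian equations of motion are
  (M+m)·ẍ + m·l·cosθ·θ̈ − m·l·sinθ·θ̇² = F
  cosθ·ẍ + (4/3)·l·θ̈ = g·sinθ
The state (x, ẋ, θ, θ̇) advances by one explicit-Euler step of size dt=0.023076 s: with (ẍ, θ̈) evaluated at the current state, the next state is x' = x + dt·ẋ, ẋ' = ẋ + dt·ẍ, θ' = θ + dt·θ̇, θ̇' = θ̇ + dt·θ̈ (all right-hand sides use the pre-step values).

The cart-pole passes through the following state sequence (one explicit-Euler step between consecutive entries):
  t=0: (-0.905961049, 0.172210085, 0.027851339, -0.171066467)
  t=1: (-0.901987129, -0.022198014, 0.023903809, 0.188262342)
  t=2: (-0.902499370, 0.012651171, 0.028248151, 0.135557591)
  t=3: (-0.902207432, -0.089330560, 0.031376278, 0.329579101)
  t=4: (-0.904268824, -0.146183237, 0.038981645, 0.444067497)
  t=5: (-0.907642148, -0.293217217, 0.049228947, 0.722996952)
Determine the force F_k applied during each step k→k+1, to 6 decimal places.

F_0 = -13.068991 N
F_1 = 2.375627 N
F_2 = -6.840114 N
F_3 = -3.795631 N
F_4 = -9.864858 N

step 0→1:
  ẍ = (ẋ'−ẋ)/dt = (-0.022198014−0.172210085)/0.023076 = -8.424688
  θ̈ = (θ̇'−θ̇)/dt = (0.188262342−-0.171066467)/0.023076 = 15.571538
  sinθ=0.027848, cosθ=0.999612
  F = (M+m)·ẍ + m·l·cosθ·θ̈ − m·l·sinθ·θ̇² = -14.081360 + 1.012422 − 0.000053 = -13.068991
step 1→2:
  ẍ = (ẋ'−ẋ)/dt = (0.012651171−-0.022198014)/0.023076 = 1.510192
  θ̈ = (θ̇'−θ̇)/dt = (0.135557591−0.188262342)/0.023076 = -2.283964
  sinθ=0.023902, cosθ=0.999714
  F = (M+m)·ẍ + m·l·cosθ·θ̈ − m·l·sinθ·θ̇² = 2.524195 + -0.148513 − 0.000055 = 2.375627
step 2→3:
  ẍ = (ẋ'−ẋ)/dt = (-0.089330560−0.012651171)/0.023076 = -4.419385
  θ̈ = (θ̇'−θ̇)/dt = (0.329579101−0.135557591)/0.023076 = 8.407935
  sinθ=0.028244, cosθ=0.999601
  F = (M+m)·ẍ + m·l·cosθ·θ̈ − m·l·sinθ·θ̇² = -7.386737 + 0.546657 − 0.000034 = -6.840114
step 3→4:
  ẍ = (ẋ'−ẋ)/dt = (-0.146183237−-0.089330560)/0.023076 = -2.463715
  θ̈ = (θ̇'−θ̇)/dt = (0.444067497−0.329579101)/0.023076 = 4.961362
  sinθ=0.031371, cosθ=0.999508
  F = (M+m)·ẍ + m·l·cosθ·θ̈ − m·l·sinθ·θ̇² = -4.117951 + 0.322542 − 0.000222 = -3.795631
step 4→5:
  ẍ = (ẋ'−ẋ)/dt = (-0.293217217−-0.146183237)/0.023076 = -6.371727
  θ̈ = (θ̇'−θ̇)/dt = (0.722996952−0.444067497)/0.023076 = 12.087427
  sinθ=0.038972, cosθ=0.999240
  F = (M+m)·ẍ + m·l·cosθ·θ̈ − m·l·sinθ·θ̇² = -10.649960 + 0.785602 − 0.000500 = -9.864858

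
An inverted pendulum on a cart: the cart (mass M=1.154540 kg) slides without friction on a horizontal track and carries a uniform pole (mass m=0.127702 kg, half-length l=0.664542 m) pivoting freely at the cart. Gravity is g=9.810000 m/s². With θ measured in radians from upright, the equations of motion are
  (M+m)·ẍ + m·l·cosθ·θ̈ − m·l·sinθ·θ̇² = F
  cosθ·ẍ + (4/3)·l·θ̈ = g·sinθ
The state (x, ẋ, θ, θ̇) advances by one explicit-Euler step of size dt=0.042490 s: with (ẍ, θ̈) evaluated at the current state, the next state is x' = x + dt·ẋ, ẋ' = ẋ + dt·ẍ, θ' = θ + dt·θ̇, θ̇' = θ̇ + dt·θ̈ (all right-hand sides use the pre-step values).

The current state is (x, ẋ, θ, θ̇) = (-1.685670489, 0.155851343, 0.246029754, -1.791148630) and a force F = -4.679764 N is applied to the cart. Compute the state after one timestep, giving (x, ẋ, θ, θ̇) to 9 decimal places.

sinθ=0.243555199, cosθ=0.969887037
temp = (F + m·l·θ̇²·sinθ)/(M+m) = (-4.679764 + 0.066310269)/1.282242 = -3.597958678
θ̈ = (g·sinθ − cosθ·temp)/(l·(4/3 − m·cos²θ/(M+m))) = 7.136321283
ẍ = temp − m·l·θ̈·cosθ/(M+m) = -4.056043270
Euler: x'=-1.685670489+0.042490·0.155851343=-1.679048365, ẋ'=0.155851343+0.042490·-4.056043270=-0.016489936
       θ'=0.246029754+0.042490·-1.791148630=0.169923849, θ̇'=-1.791148630+0.042490·7.136321283=-1.487926339

(-1.679048365, -0.016489936, 0.169923849, -1.487926339)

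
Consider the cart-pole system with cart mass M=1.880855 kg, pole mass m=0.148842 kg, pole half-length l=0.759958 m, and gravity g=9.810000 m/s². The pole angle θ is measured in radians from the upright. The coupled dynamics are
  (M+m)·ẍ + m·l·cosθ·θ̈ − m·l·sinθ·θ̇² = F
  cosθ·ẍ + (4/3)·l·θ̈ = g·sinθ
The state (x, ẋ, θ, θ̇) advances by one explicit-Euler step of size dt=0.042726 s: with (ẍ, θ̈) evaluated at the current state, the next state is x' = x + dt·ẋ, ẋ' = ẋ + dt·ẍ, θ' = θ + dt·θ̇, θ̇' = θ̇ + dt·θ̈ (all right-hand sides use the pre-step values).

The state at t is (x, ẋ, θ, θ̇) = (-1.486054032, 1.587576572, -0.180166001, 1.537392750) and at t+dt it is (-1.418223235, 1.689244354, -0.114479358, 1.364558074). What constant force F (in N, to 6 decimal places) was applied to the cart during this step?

ẍ = (ẋ'−ẋ)/dt = (1.689244354−1.587576572)/0.042726 = 2.379530
θ̈ = (θ̇'−θ̇)/dt = (1.364558074−1.537392750)/0.042726 = -4.045187
sinθ=-0.179193, cosθ=0.983814
F = (M+m)·ẍ + m·l·cosθ·θ̈ − m·l·sinθ·θ̇² = 4.829724 + -0.450160 − -0.047908 = 4.427472

F = 4.427472 N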